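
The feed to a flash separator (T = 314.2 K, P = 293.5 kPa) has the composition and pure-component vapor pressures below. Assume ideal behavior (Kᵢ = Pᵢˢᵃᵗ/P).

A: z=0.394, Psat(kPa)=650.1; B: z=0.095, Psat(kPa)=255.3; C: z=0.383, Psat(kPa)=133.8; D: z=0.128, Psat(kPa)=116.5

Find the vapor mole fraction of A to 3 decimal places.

y_A = 0.645

Raoult's law: Kᵢ = Pᵢˢᵃᵗ/P = Pᵢˢᵃᵗ/293.5.
  K_A = 650.1/293.5 = 2.21499, K_B = 255.3/293.5 = 0.86985, K_C = 133.8/293.5 = 0.45588, K_D = 116.5/293.5 = 0.39693
Rachford–Rice: g(β) = Σ zᵢ(Kᵢ−1)/(1+β(Kᵢ−1)) = 0.
Feasibility: ΣzᵢKᵢ = 1.181, Σzᵢ/Kᵢ = 1.450 — both > 1, two phases present.
Newton iteration, β⁰ = 0.5:
  β = 0.500: g = -0.1122, g' = -0.536 → β = 0.291
  β = 0.291: g = -0.0003, g' = -0.548 → β = 0.290
Converged at β = 0.290.
Compositions from xᵢ = zᵢ/(1+β(Kᵢ−1)), yᵢ = Kᵢxᵢ:
  A: x = 0.291, y = 0.645
  B: x = 0.099, y = 0.086
  C: x = 0.455, y = 0.207
  D: x = 0.155, y = 0.062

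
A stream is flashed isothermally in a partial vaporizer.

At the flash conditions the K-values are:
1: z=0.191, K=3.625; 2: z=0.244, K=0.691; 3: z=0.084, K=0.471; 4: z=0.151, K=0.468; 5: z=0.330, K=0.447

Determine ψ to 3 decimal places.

Rachford–Rice: g(ψ) = Σ zᵢ(Kᵢ−1)/(1+ψ(Kᵢ−1)) = 0.
g(0) = ΣzᵢKᵢ − 1 = 0.119 and g(1) = 1 − Σzᵢ/Kᵢ = -0.645, so a root lies in (0, 1).
Newton iteration, ψ⁰ = 0.54:
  ψ = 0.540: g = -0.3182, g' = -0.594 → ψ = 0.004
  ψ = 0.004: g = 0.1122, g' = -1.478 → ψ = 0.080
  ψ = 0.080: g = 0.0155, g' = -1.105 → ψ = 0.094
  ψ = 0.094: g = 0.0003, g' = -1.056 → ψ = 0.095
Converged at ψ = 0.095.

ψ = 0.095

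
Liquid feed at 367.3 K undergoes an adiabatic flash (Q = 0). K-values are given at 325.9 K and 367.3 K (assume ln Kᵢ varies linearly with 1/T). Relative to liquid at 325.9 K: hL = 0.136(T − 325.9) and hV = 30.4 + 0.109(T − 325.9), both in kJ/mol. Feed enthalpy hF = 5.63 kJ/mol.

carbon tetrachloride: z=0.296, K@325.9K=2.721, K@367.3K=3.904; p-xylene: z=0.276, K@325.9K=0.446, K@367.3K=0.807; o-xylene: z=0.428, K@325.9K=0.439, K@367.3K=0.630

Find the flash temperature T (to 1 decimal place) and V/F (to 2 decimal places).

Adiabatic flash: solve Rachford–Rice at each trial T, then check hF = ψ·hV(T) + (1−ψ)·hL(T).
  T = 325.9 K: K = (2.721, 0.446, 0.439), RR gives ψ = 0.121, H_out = 3.683 kJ/mol
  T = 367.3 K: K = (3.904, 0.807, 0.630), RR gives ψ = 0.721, H_out = 26.742 kJ/mol
  T = 346.6 K: K = (3.295, 0.611, 0.532), RR gives ψ = 0.369, H_out = 13.824 kJ/mol
  T = 336.2 K: K = (3.002, 0.524, 0.484), RR gives ψ = 0.240, H_out = 8.630 kJ/mol
  T = 331.0 K: K = (2.859, 0.484, 0.461), RR gives ψ = 0.180, H_out = 6.132 kJ/mol
  T = 328.4 K: K = (2.788, 0.464, 0.450), RR gives ψ = 0.150, H_out = 4.887 kJ/mol
  T = 329.7 K: K = (2.823, 0.474, 0.456), RR gives ψ = 0.165, H_out = 5.510 kJ/mol
Linear interpolation between T = 329.7 (H_out = 5.510) and T = 331.0 (H_out = 6.132) on hF = 5.63 gives T ≈ 330.0 K, at which ψ = 0.17.

T = 330.0 K, V/F = 0.17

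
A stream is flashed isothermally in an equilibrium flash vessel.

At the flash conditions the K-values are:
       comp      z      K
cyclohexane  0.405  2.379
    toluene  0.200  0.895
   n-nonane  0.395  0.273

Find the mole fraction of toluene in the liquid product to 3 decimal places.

Rachford–Rice: g(β) = Σ zᵢ(Kᵢ−1)/(1+β(Kᵢ−1)) = 0.
Feasibility: ΣzᵢKᵢ = 1.250, Σzᵢ/Kᵢ = 1.841 — both > 1, two phases present.
Newton–Raphson from β = 0.5:
  β = 0.500: g = -0.1428, g' = -0.788 → β = 0.319
  β = 0.319: g = -0.0075, g' = -0.728 → β = 0.308
Converged at β = 0.308.
Compositions from xᵢ = zᵢ/(1+β(Kᵢ−1)), yᵢ = Kᵢxᵢ:
  cyclohexane: x = 0.284, y = 0.676
  toluene: x = 0.207, y = 0.185
  n-nonane: x = 0.509, y = 0.139

x_toluene = 0.207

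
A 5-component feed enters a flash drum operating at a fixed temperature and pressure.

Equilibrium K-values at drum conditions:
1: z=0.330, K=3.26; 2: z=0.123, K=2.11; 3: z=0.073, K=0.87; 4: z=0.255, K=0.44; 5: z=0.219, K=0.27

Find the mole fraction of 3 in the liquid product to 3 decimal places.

x_3 = 0.078

Newton–Raphson from ψ = 0.3:
  ψ = 0.300: g = 0.1607, g' = -0.992 → ψ = 0.462
  ψ = 0.462: g = 0.0112, g' = -0.882 → ψ = 0.475
Converged at ψ = 0.475.
Compositions from xᵢ = zᵢ/(1+ψ(Kᵢ−1)), yᵢ = Kᵢxᵢ:
  1: x = 0.159, y = 0.519
  2: x = 0.081, y = 0.170
  3: x = 0.078, y = 0.068
  4: x = 0.347, y = 0.153
  5: x = 0.335, y = 0.090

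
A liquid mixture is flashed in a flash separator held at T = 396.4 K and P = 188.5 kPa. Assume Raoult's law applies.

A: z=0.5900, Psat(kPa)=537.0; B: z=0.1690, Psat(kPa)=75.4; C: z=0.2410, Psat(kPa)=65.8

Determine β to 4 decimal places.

Raoult's law: Kᵢ = Pᵢˢᵃᵗ/P = Pᵢˢᵃᵗ/188.5.
  K_A = 537.0/188.5 = 2.848806, K_B = 75.4/188.5 = 0.400000, K_C = 65.8/188.5 = 0.349072
Material balance + equilibrium reduce to Σ zᵢ(Kᵢ−1)/(1+β(Kᵢ−1)) = 0.
g(0) = ΣzᵢKᵢ − 1 = 0.8325 and g(1) = 1 − Σzᵢ/Kᵢ = -0.3200, so a root lies in (0, 1).
Newton iteration, β⁰ = 0.59:
  β = 0.5900: g = 0.11006, g' = -0.8763 → β = 0.7156
  β = 0.7156: g = -0.00180, g' = -0.9184 → β = 0.7136
Converged at β = 0.7136.

β = 0.7136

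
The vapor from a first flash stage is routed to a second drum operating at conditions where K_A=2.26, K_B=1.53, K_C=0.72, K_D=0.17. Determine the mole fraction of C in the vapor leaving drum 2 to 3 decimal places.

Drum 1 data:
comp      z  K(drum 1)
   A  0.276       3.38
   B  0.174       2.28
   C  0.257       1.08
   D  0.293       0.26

Drum 1:
Rachford–Rice: g(ψ₁) = Σ zᵢ(Kᵢ−1)/(1+ψ₁(Kᵢ−1)) = 0.
Check two-phase: ΣzᵢKᵢ = 1.683 > 1 and Σzᵢ/Kᵢ = 1.523 > 1, so g(0) = 0.683 > 0 and g(1) = -0.523 < 0.
Newton–Raphson from ψ₁ = 0.68:
  ψ₁ = 0.680: g = -0.0470, g' = -0.961 → ψ₁ = 0.631
  ψ₁ = 0.631: g = -0.0015, g' = -0.903 → ψ₁ = 0.629
Converged at ψ₁ = 0.629.
Drum-1 compositions:
  A: x = 0.110, y = 0.373
  B: x = 0.096, y = 0.220
  C: x = 0.245, y = 0.264
  D: x = 0.548, y = 0.143
Drum-2 feed = drum-1 vapor: z₂ = (0.3734, 0.2197, 0.2643, 0.1426).
Drum 2:
Newton iteration, ψ₂⁰ = 0.5:
  ψ₂ = 0.500: g = 0.0924, g' = -0.577 → ψ₂ = 0.660
  ψ₂ = 0.660: g = -0.0094, g' = -0.722 → ψ₂ = 0.647
Converged at ψ₂ = 0.647.
  A: x = 0.206, y = 0.465
  B: x = 0.164, y = 0.250
  C: x = 0.323, y = 0.232
  D: x = 0.308, y = 0.052

y_C (drum 2) = 0.232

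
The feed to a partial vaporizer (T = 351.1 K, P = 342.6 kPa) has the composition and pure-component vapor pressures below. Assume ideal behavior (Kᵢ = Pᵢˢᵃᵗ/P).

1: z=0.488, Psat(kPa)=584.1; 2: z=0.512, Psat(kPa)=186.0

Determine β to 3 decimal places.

β = 0.341

Raoult's law: Kᵢ = Pᵢˢᵃᵗ/P = Pᵢˢᵃᵗ/342.6.
  K_1 = 584.1/342.6 = 1.70490, K_2 = 186.0/342.6 = 0.54291
Newton–Raphson from β = 0.5:
  β = 0.500: g = -0.0490, g' = -0.312 → β = 0.343
  β = 0.343: g = -0.0005, g' = -0.308 → β = 0.341
Converged at β = 0.341.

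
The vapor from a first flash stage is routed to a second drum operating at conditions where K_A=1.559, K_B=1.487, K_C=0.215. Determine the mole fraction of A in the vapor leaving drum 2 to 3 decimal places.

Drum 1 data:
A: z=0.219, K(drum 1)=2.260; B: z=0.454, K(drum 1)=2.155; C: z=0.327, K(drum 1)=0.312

Drum 1:
Rachford–Rice: g(ψ₁) = Σ zᵢ(Kᵢ−1)/(1+ψ₁(Kᵢ−1)) = 0.
Check two-phase: ΣzᵢKᵢ = 1.575 > 1 and Σzᵢ/Kᵢ = 1.356 > 1, so g(0) = 0.575 > 0 and g(1) = -0.356 < 0.
Newton iteration, ψ₁⁰ = 0.66:
  ψ₁ = 0.660: g = 0.0361, g' = -0.818 → ψ₁ = 0.704
  ψ₁ = 0.704: g = -0.0010, g' = -0.864 → ψ₁ = 0.703
Converged at ψ₁ = 0.703.
Drum-1 compositions:
  A: x = 0.116, y = 0.262
  B: x = 0.251, y = 0.540
  C: x = 0.633, y = 0.198
Drum-2 feed = drum-1 vapor: z₂ = (0.2625, 0.5399, 0.1976).
Drum 2:
Material balance + equilibrium reduce to Σ zᵢ(Kᵢ−1)/(1+ψ₂(Kᵢ−1)) = 0.
Feasibility: ΣzᵢKᵢ = 1.255, Σzᵢ/Kᵢ = 1.451 — both > 1, two phases present.
Iterate (Newton) starting at ψ₂ = 0.32:
  ψ₂ = 0.320: g = 0.1448, g' = -0.372 → ψ₂ = 0.709
  ψ₂ = 0.709: g = -0.0494, g' = -0.733 → ψ₂ = 0.642
  ψ₂ = 0.642: g = -0.0043, g' = -0.613 → ψ₂ = 0.635
Converged at ψ₂ = 0.635.
  A: x = 0.194, y = 0.302
  B: x = 0.412, y = 0.613
  C: x = 0.394, y = 0.085

y_A (drum 2) = 0.302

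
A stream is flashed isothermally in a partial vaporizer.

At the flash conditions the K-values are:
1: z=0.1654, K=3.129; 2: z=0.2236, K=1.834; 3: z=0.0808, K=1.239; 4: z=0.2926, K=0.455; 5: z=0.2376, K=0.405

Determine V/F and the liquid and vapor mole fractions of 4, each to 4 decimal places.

Material balance + equilibrium reduce to Σ zᵢ(Kᵢ−1)/(1+V/F(Kᵢ−1)) = 0.
g(0) = ΣzᵢKᵢ − 1 = 0.2571 and g(1) = 1 − Σzᵢ/Kᵢ = -0.4697, so a root lies in (0, 1).
Iterate (Newton) starting at V/F = 0.5:
  V/F = 0.5000: g = -0.10102, g' = -0.5917 → V/F = 0.3293
  V/F = 0.3293: g = 0.00106, g' = -0.6180 → V/F = 0.3310
Converged at V/F = 0.3310.
Compositions from xᵢ = zᵢ/(1+V/F(Kᵢ−1)), yᵢ = Kᵢxᵢ:
  1: x = 0.0970, y = 0.3036
  2: x = 0.1752, y = 0.3214
  3: x = 0.0749, y = 0.0928
  4: x = 0.3570, y = 0.1624
  5: x = 0.2959, y = 0.1198

V/F = 0.3310, x_4 = 0.3570, y_4 = 0.1624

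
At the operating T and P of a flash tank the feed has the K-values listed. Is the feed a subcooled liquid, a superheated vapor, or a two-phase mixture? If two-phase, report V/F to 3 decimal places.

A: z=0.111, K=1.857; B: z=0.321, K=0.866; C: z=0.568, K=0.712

ΣzᵢKᵢ = 0.889; Σzᵢ/Kᵢ = 1.228.
Since ΣzᵢKᵢ < 1 the mixture is below its bubble point — single liquid phase.

subcooled liquid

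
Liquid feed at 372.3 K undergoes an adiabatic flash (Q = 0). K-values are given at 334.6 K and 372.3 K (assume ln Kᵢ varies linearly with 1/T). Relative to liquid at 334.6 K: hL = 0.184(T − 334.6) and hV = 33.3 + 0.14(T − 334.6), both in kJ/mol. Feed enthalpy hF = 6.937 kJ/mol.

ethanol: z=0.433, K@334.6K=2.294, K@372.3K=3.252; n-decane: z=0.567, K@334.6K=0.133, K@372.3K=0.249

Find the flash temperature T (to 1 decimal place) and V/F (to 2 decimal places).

Adiabatic flash: solve Rachford–Rice at each trial T, then check hF = ψ·hV(T) + (1−ψ)·hL(T).
  T = 334.6 K: K = (2.294, 0.133), RR gives ψ = 0.061, H_out = 2.040 kJ/mol
  T = 372.3 K: K = (3.252, 0.249), RR gives ψ = 0.325, H_out = 17.213 kJ/mol
  T = 353.5 K: K = (2.758, 0.185), RR gives ψ = 0.209, H_out = 10.261 kJ/mol
  T = 344.1 K: K = (2.523, 0.158), RR gives ψ = 0.142, H_out = 6.412 kJ/mol
  T = 348.8 K: K = (2.640, 0.171), RR gives ψ = 0.177, H_out = 8.382 kJ/mol
  T = 346.5 K: K = (2.582, 0.165), RR gives ψ = 0.160, H_out = 7.431 kJ/mol
Linear interpolation between T = 344.1 (H_out = 6.412) and T = 346.5 (H_out = 7.431) on hF = 6.937 gives T ≈ 345.3 K, at which ψ = 0.15.

T = 345.3 K, V/F = 0.15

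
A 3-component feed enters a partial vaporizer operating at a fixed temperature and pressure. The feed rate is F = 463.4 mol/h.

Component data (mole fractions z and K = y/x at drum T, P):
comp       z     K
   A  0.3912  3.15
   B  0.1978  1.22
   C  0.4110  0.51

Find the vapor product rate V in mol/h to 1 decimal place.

Rachford–Rice: g(β) = Σ zᵢ(Kᵢ−1)/(1+β(Kᵢ−1)) = 0.
Check two-phase: ΣzᵢKᵢ = 1.6832 > 1 and Σzᵢ/Kᵢ = 1.0922 > 1, so g(0) = 0.6832 > 0 and g(1) = -0.0922 < 0.
Iterate (Newton) starting at β = 0.45:
  β = 0.4500: g = 0.20872, g' = -0.6375 → β = 0.7774
  β = 0.7774: g = 0.02668, g' = -0.5179 → β = 0.8290
  β = 0.8290: g = -0.00004, g' = -0.5203 → β = 0.8289
Converged at β = 0.8289.
Then V = β·F = 0.8289·463.4 = 384.1 mol/h and L = F − V = 79.3 mol/h.

V = 384.1 mol/h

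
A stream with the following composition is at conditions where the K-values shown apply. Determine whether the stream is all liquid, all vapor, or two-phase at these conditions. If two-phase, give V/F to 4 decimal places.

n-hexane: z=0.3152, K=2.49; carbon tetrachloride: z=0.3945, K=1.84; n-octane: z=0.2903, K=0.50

ΣzᵢKᵢ = 1.6559; Σzᵢ/Kᵢ = 0.9216.
Since Σzᵢ/Kᵢ < 1 the mixture is above its dew point — single vapor phase.

all vapor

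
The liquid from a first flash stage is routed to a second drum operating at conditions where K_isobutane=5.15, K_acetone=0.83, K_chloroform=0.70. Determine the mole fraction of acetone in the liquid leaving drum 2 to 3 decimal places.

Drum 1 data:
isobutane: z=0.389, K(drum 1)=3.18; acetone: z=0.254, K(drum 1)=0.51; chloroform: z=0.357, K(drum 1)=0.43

x_acetone (drum 2) = 0.361

Drum 1:
Let ψ₁ = V/F and solve Σ zᵢ(Kᵢ−1)/(1+ψ₁(Kᵢ−1)) = 0.
g(0) = ΣzᵢKᵢ − 1 = 0.520 and g(1) = 1 − Σzᵢ/Kᵢ = -0.451, so a root lies in (0, 1).
Newton–Raphson from ψ₁ = 0.65:
  ψ₁ = 0.650: g = -0.1550, g' = -0.740 → ψ₁ = 0.441
  ψ₁ = 0.441: g = 0.0021, g' = -0.787 → ψ₁ = 0.443
Converged at ψ₁ = 0.443.
Drum-1 compositions:
  isobutane: x = 0.198, y = 0.629
  acetone: x = 0.324, y = 0.165
  chloroform: x = 0.478, y = 0.205
Drum-2 feed = drum-1 liquid: z₂ = (0.1978, 0.3245, 0.4777).
Drum 2:
Rachford–Rice: g(ψ₂) = Σ zᵢ(Kᵢ−1)/(1+ψ₂(Kᵢ−1)) = 0.
Feasibility: ΣzᵢKᵢ = 1.623, Σzᵢ/Kᵢ = 1.112 — both > 1, two phases present.
Newton–Raphson from ψ₂ = 0.5:
  ψ₂ = 0.500: g = 0.0381, g' = -0.431 → ψ₂ = 0.588
  ψ₂ = 0.588: g = 0.0032, g' = -0.363 → ψ₂ = 0.597
Converged at ψ₂ = 0.597.
  isobutane: x = 0.057, y = 0.293
  acetone: x = 0.361, y = 0.300
  chloroform: x = 0.582, y = 0.407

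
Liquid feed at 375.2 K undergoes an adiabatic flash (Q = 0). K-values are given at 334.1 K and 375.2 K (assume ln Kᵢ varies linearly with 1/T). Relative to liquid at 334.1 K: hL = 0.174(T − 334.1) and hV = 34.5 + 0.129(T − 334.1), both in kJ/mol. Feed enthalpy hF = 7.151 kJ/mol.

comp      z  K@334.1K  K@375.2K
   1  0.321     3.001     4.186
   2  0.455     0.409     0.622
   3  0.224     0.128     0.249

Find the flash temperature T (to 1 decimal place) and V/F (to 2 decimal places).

T = 340.8 K, V/F = 0.18

Adiabatic flash: solve Rachford–Rice at each trial T, then check hF = ψ·hV(T) + (1−ψ)·hL(T).
  T = 334.1 K: K = (3.001, 0.409, 0.128), RR gives ψ = 0.128, H_out = 4.432 kJ/mol
  T = 375.2 K: K = (4.186, 0.622, 0.249), RR gives ψ = 0.407, H_out = 20.432 kJ/mol
  T = 354.6 K: K = (3.577, 0.510, 0.182), RR gives ψ = 0.266, H_out = 12.510 kJ/mol
  T = 344.4 K: K = (3.286, 0.459, 0.154), RR gives ψ = 0.199, H_out = 8.575 kJ/mol
  T = 339.2 K: K = (3.141, 0.433, 0.140), RR gives ψ = 0.164, H_out = 6.513 kJ/mol
  T = 341.8 K: K = (3.214, 0.446, 0.147), RR gives ψ = 0.182, H_out = 7.550 kJ/mol
  T = 340.5 K: K = (3.177, 0.440, 0.143), RR gives ψ = 0.173, H_out = 7.034 kJ/mol
Linear interpolation between T = 340.5 (H_out = 7.034) and T = 341.8 (H_out = 7.550) on hF = 7.151 gives T ≈ 340.8 K, at which ψ = 0.18.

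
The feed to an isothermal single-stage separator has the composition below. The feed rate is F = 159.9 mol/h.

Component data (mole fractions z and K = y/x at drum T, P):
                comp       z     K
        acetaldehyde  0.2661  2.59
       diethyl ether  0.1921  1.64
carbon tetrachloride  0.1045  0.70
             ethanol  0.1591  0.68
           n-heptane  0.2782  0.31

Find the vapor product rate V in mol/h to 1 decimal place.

V = 63.2 mol/h

Rachford–Rice: g(V/F) = Σ zᵢ(Kᵢ−1)/(1+V/F(Kᵢ−1)) = 0.
Feasibility: ΣzᵢKᵢ = 1.2718, Σzᵢ/Kᵢ = 1.5006 — both > 1, two phases present.
Newton iteration, V/F⁰ = 0.34:
  V/F = 0.3400: g = 0.03277, g' = -0.5948 → V/F = 0.3951
  V/F = 0.3951: g = 0.00024, g' = -0.5877 → V/F = 0.3955
Converged at V/F = 0.3955.
Then V = V/F·F = 0.3955·159.9 = 63.2 mol/h and L = F − V = 96.7 mol/h.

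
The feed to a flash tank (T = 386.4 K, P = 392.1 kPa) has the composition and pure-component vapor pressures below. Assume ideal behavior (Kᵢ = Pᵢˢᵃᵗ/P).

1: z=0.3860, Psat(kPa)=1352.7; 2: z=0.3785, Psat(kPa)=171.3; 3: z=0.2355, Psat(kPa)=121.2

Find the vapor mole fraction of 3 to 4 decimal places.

y_3 = 0.0985

Raoult's law: Kᵢ = Pᵢˢᵃᵗ/P = Pᵢˢᵃᵗ/392.1.
  K_1 = 1352.7/392.1 = 3.449885, K_2 = 171.3/392.1 = 0.436878, K_3 = 121.2/392.1 = 0.309105
Rachford–Rice: g(ψ) = Σ zᵢ(Kᵢ−1)/(1+ψ(Kᵢ−1)) = 0.
Feasibility: ΣzᵢKᵢ = 1.5698, Σzᵢ/Kᵢ = 1.7401 — both > 1, two phases present.
Newton–Raphson from ψ = 0.5:
  ψ = 0.5000: g = -0.12022, g' = -0.9629 → ψ = 0.3751
  ψ = 0.3751: g = 0.00291, g' = -1.0268 → ψ = 0.3780
Converged at ψ = 0.3780.
Compositions from xᵢ = zᵢ/(1+ψ(Kᵢ−1)), yᵢ = Kᵢxᵢ:
  1: x = 0.2004, y = 0.6914
  2: x = 0.4808, y = 0.2101
  3: x = 0.3187, y = 0.0985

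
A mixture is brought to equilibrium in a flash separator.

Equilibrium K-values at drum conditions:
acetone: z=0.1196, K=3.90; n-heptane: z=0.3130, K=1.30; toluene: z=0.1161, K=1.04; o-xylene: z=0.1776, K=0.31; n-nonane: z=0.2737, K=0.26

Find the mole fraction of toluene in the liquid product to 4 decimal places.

x_toluene = 0.1156

Rachford–Rice: g(β) = Σ zᵢ(Kᵢ−1)/(1+β(Kᵢ−1)) = 0.
Feasibility: ΣzᵢKᵢ = 1.1203, Σzᵢ/Kᵢ = 2.0087 — both > 1, two phases present.
Newton–Raphson from β = 0.5:
  β = 0.5000: g = -0.28081, g' = -0.7638 → β = 0.1323
  β = 0.1323: g = -0.01380, g' = -0.8381 → β = 0.1159
  β = 0.1159: g = 0.00025, g' = -0.8692 → β = 0.1162
Converged at β = 0.1162.
Compositions from xᵢ = zᵢ/(1+β(Kᵢ−1)), yᵢ = Kᵢxᵢ:
  acetone: x = 0.0895, y = 0.3489
  n-heptane: x = 0.3025, y = 0.3932
  toluene: x = 0.1156, y = 0.1202
  o-xylene: x = 0.1931, y = 0.0599
  n-nonane: x = 0.2994, y = 0.0779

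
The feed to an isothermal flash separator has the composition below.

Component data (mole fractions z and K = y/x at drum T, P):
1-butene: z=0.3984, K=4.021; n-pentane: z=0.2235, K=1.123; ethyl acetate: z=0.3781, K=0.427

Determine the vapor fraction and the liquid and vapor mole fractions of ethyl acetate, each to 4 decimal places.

ψ = 0.7690, x_ethyl acetate = 0.6759, y_ethyl acetate = 0.2886

Let ψ = V/F and solve Σ zᵢ(Kᵢ−1)/(1+ψ(Kᵢ−1)) = 0.
Check two-phase: ΣzᵢKᵢ = 2.0144 > 1 and Σzᵢ/Kᵢ = 1.1836 > 1, so g(0) = 1.0144 > 0 and g(1) = -0.1836 < 0.
Newton–Raphson from ψ = 0.36:
  ψ = 0.3600: g = 0.32991, g' = -1.0345 → ψ = 0.6789
  ψ = 0.6789: g = 0.06526, g' = -0.7260 → ψ = 0.7688
  ψ = 0.7688: g = 0.00012, g' = -0.7288 → ψ = 0.7690
Converged at ψ = 0.7690.
Compositions from xᵢ = zᵢ/(1+ψ(Kᵢ−1)), yᵢ = Kᵢxᵢ:
  1-butene: x = 0.1199, y = 0.4821
  n-pentane: x = 0.2042, y = 0.2293
  ethyl acetate: x = 0.6759, y = 0.2886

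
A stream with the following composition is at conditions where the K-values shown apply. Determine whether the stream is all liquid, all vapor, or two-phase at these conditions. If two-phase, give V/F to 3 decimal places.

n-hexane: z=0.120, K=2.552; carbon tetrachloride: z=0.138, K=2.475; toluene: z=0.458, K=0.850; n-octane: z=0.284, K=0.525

two-phase, V/F = 0.410

ΣzᵢKᵢ = 1.186; Σzᵢ/Kᵢ = 1.183.
Both exceed 1, so a two-phase solution exists.
Material balance + equilibrium reduce to Σ zᵢ(Kᵢ−1)/(1+ψ(Kᵢ−1)) = 0.
Newton–Raphson from ψ = 0.5:
  ψ = 0.500: g = -0.0292, g' = -0.313 → ψ = 0.407
  ψ = 0.407: g = 0.0010, g' = -0.336 → ψ = 0.410
Converged at ψ = 0.410.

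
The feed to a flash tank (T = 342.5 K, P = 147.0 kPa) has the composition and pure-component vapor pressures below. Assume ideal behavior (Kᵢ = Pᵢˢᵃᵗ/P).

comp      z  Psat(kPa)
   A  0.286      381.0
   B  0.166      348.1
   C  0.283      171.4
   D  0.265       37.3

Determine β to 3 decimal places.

Raoult's law: Kᵢ = Pᵢˢᵃᵗ/P = Pᵢˢᵃᵗ/147.0.
  K_A = 381.0/147.0 = 2.59184, K_B = 348.1/147.0 = 2.36803, K_C = 171.4/147.0 = 1.16599, K_D = 37.3/147.0 = 0.25374
Let β = V/F and solve Σ zᵢ(Kᵢ−1)/(1+β(Kᵢ−1)) = 0.
Feasibility: ΣzᵢKᵢ = 1.532, Σzᵢ/Kᵢ = 1.468 — both > 1, two phases present.
Newton–Raphson from β = 0.65:
  β = 0.650: g = 0.0023, g' = -0.825 → β = 0.653
Converged at β = 0.653.

β = 0.653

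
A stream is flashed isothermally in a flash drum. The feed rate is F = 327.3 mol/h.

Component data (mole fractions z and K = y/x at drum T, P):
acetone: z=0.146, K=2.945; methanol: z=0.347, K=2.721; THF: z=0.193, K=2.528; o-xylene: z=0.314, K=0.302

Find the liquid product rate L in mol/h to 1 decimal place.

L = 65.8 mol/h

Rachford–Rice: g(β) = Σ zᵢ(Kᵢ−1)/(1+β(Kᵢ−1)) = 0.
Feasibility: ΣzᵢKᵢ = 1.957, Σzᵢ/Kᵢ = 1.293 — both > 1, two phases present.
Newton–Raphson from β = 0.66:
  β = 0.660: g = 0.1444, g' = -0.969 → β = 0.809
  β = 0.809: g = -0.0117, g' = -1.160 → β = 0.799
Converged at β = 0.799.
Then V = β·F = 0.7989·327.3 = 261.5 mol/h and L = F − V = 65.8 mol/h.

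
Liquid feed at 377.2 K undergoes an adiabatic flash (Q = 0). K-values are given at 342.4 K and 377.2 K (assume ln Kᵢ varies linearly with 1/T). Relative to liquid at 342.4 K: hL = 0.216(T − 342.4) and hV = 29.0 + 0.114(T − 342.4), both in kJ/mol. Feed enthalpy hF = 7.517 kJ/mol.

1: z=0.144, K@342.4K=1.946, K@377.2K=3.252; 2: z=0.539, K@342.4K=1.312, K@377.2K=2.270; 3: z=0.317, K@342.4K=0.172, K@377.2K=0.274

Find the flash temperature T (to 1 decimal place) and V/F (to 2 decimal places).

Adiabatic flash: solve Rachford–Rice at each trial T, then check hF = ψ·hV(T) + (1−ψ)·hL(T).
  T = 342.4 K: K = (1.946, 1.312, 0.172), RR gives ψ = 0.103, H_out = 2.995 kJ/mol
  T = 377.2 K: K = (3.252, 2.270, 0.274), RR gives ψ = 0.719, H_out = 25.819 kJ/mol
  T = 359.8 K: K = (2.547, 1.749, 0.220), RR gives ψ = 0.517, H_out = 17.833 kJ/mol
  T = 351.1 K: K = (2.234, 1.520, 0.195), RR gives ψ = 0.360, H_out = 11.990 kJ/mol
  T = 346.8 K: K = (2.088, 1.415, 0.183), RR gives ψ = 0.251, H_out = 8.114 kJ/mol
  T = 344.6 K: K = (2.016, 1.363, 0.178), RR gives ψ = 0.183, H_out = 5.733 kJ/mol
Linear interpolation between T = 344.6 (H_out = 5.733) and T = 346.8 (H_out = 8.114) on hF = 7.517 gives T ≈ 346.2 K, at which ψ = 0.23.

T = 346.2 K, V/F = 0.23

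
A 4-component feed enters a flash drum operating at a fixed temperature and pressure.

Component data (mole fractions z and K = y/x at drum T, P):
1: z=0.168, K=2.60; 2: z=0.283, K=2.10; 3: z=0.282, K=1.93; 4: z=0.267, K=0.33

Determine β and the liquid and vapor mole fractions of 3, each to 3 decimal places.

Rachford–Rice: g(β) = Σ zᵢ(Kᵢ−1)/(1+β(Kᵢ−1)) = 0.
Check two-phase: ΣzᵢKᵢ = 1.663 > 1 and Σzᵢ/Kᵢ = 1.155 > 1, so g(0) = 0.663 > 0 and g(1) = -0.155 < 0.
Newton iteration, β⁰ = 0.55:
  β = 0.550: g = 0.2272, g' = -0.662 → β = 0.893
  β = 0.893: g = -0.0345, g' = -0.976 → β = 0.858
  β = 0.858: g = -0.0013, g' = -0.905 → β = 0.856
Converged at β = 0.856.
Compositions from xᵢ = zᵢ/(1+β(Kᵢ−1)), yᵢ = Kᵢxᵢ:
  1: x = 0.071, y = 0.184
  2: x = 0.146, y = 0.306
  3: x = 0.157, y = 0.303
  4: x = 0.626, y = 0.207

β = 0.856, x_3 = 0.157, y_3 = 0.303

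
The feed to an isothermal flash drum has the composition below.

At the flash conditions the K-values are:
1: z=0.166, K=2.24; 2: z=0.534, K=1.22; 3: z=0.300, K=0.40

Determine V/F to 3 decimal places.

V/F = 0.427

Newton–Raphson from V/F = 0.5:
  V/F = 0.500: g = -0.0242, g' = -0.339 → V/F = 0.428
  V/F = 0.428: g = -0.0005, g' = -0.326 → V/F = 0.427
Converged at V/F = 0.427.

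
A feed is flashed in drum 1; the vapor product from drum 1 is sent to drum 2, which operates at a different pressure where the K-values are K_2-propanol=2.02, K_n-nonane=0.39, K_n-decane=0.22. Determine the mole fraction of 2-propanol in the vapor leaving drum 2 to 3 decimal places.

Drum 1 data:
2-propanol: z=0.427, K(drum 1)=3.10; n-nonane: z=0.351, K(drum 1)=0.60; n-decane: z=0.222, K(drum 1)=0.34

Drum 1:
Rachford–Rice: g(ψ₁) = Σ zᵢ(Kᵢ−1)/(1+ψ₁(Kᵢ−1)) = 0.
Feasibility: ΣzᵢKᵢ = 1.610, Σzᵢ/Kᵢ = 1.376 — both > 1, two phases present.
Newton iteration, ψ₁⁰ = 0.3:
  ψ₁ = 0.300: g = 0.2079, g' = -0.932 → ψ₁ = 0.523
  ψ₁ = 0.523: g = 0.0259, g' = -0.743 → ψ₁ = 0.558
Converged at ψ₁ = 0.558.
Drum-1 compositions:
  2-propanol: x = 0.197, y = 0.609
  n-nonane: x = 0.452, y = 0.271
  n-decane: x = 0.352, y = 0.120
Drum-2 feed = drum-1 vapor: z₂ = (0.6093, 0.2712, 0.1195).
Drum 2:
Rachford–Rice: g(ψ₂) = Σ zᵢ(Kᵢ−1)/(1+ψ₂(Kᵢ−1)) = 0.
Check two-phase: ΣzᵢKᵢ = 1.363 > 1 and Σzᵢ/Kᵢ = 1.540 > 1, so g(0) = 0.363 > 0 and g(1) = -0.540 < 0.
Newton–Raphson from ψ₂ = 0.61:
  ψ₂ = 0.610: g = -0.0581, g' = -0.761 → ψ₂ = 0.534
  ψ₂ = 0.534: g = -0.0025, g' = -0.701 → ψ₂ = 0.530
Converged at ψ₂ = 0.530.
  2-propanol: x = 0.395, y = 0.799
  n-nonane: x = 0.401, y = 0.156
  n-decane: x = 0.204, y = 0.045

y_2-propanol (drum 2) = 0.799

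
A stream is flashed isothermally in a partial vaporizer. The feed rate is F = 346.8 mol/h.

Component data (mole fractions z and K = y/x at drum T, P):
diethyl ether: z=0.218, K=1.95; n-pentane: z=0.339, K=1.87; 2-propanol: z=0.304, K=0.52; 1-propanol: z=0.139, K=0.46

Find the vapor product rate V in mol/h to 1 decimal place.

Let ψ = V/F and solve Σ zᵢ(Kᵢ−1)/(1+ψ(Kᵢ−1)) = 0.
Feasibility: ΣzᵢKᵢ = 1.281, Σzᵢ/Kᵢ = 1.180 — both > 1, two phases present.
Iterate (Newton) starting at ψ = 0.48:
  ψ = 0.480: g = 0.0594, g' = -0.413 → ψ = 0.624
  ψ = 0.624: g = -0.0003, g' = -0.420 → ψ = 0.623
Converged at ψ = 0.623.
Then V = ψ·F = 0.6232·346.8 = 216.1 mol/h and L = F − V = 130.7 mol/h.

V = 216.1 mol/h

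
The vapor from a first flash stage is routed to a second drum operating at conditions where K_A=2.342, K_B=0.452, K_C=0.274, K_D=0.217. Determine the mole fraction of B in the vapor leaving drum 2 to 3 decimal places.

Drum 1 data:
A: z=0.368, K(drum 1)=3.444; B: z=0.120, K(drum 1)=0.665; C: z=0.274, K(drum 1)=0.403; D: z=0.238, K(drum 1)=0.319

y_B (drum 2) = 0.066

Drum 1:
Let ψ₁ = V/F and solve Σ zᵢ(Kᵢ−1)/(1+ψ₁(Kᵢ−1)) = 0.
Feasibility: ΣzᵢKᵢ = 1.534, Σzᵢ/Kᵢ = 1.713 — both > 1, two phases present.
Newton–Raphson from ψ₁ = 0.55:
  ψ₁ = 0.550: g = -0.1683, g' = -0.919 → ψ₁ = 0.367
  ψ₁ = 0.367: g = 0.0029, g' = -0.985 → ψ₁ = 0.370
Converged at ψ₁ = 0.370.
Drum-1 compositions:
  A: x = 0.193, y = 0.666
  B: x = 0.137, y = 0.091
  C: x = 0.352, y = 0.142
  D: x = 0.318, y = 0.101
Drum-2 feed = drum-1 vapor: z₂ = (0.6657, 0.0911, 0.1417, 0.1015).
Drum 2:
Rachford–Rice: g(ψ₂) = Σ zᵢ(Kᵢ−1)/(1+ψ₂(Kᵢ−1)) = 0.
Check two-phase: ΣzᵢKᵢ = 1.661 > 1 and Σzᵢ/Kᵢ = 1.471 > 1, so g(0) = 0.661 > 0 and g(1) = -0.471 < 0.
Newton–Raphson from ψ₂ = 0.52:
  ψ₂ = 0.520: g = 0.1571, g' = -0.839 → ψ₂ = 0.707
  ψ₂ = 0.707: g = -0.0126, g' = -1.016 → ψ₂ = 0.695
Converged at ψ₂ = 0.695.
  A: x = 0.345, y = 0.807
  B: x = 0.147, y = 0.066
  C: x = 0.286, y = 0.078
  D: x = 0.223, y = 0.048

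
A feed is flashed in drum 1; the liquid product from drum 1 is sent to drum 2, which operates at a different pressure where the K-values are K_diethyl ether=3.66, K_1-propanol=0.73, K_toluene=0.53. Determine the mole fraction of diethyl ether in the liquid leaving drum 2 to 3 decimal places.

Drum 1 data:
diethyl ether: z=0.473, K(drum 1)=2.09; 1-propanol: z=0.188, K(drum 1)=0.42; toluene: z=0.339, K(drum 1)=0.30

x_diethyl ether (drum 2) = 0.133

Drum 1:
Iterate (Newton) starting at ψ₁ = 0.58:
  ψ₁ = 0.580: g = -0.2479, g' = -0.825 → ψ₁ = 0.280
  ψ₁ = 0.280: g = -0.0300, g' = -0.677 → ψ₁ = 0.235
Converged at ψ₁ = 0.235.
Drum-1 compositions:
  diethyl ether: x = 0.376, y = 0.787
  1-propanol: x = 0.218, y = 0.091
  toluene: x = 0.406, y = 0.122
Drum-2 feed = drum-1 liquid: z₂ = (0.3765, 0.2177, 0.4058).
Drum 2:
Let ψ₂ = V/F and solve Σ zᵢ(Kᵢ−1)/(1+ψ₂(Kᵢ−1)) = 0.
Check two-phase: ΣzᵢKᵢ = 1.752 > 1 and Σzᵢ/Kᵢ = 1.167 > 1, so g(0) = 0.752 > 0 and g(1) = -0.167 < 0.
Newton–Raphson from ψ₂ = 0.5:
  ψ₂ = 0.500: g = 0.1125, g' = -0.665 → ψ₂ = 0.669
  ψ₂ = 0.669: g = 0.0102, g' = -0.559 → ψ₂ = 0.687
  ψ₂ = 0.687: g = 0.0001, g' = -0.553 → ψ₂ = 0.688
Converged at ψ₂ = 0.688.
  diethyl ether: x = 0.133, y = 0.487
  1-propanol: x = 0.267, y = 0.195
  toluene: x = 0.600, y = 0.318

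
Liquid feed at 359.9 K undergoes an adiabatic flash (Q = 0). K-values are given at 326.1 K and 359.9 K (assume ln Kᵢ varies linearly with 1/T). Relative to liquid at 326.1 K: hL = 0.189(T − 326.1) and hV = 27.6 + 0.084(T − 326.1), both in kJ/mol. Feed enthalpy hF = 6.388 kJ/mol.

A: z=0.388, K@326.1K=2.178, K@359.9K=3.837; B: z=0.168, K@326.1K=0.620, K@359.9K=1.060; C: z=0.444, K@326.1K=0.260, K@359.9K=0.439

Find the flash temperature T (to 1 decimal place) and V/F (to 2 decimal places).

T = 331.6 K, V/F = 0.20

Adiabatic flash: solve Rachford–Rice at each trial T, then check hF = ψ·hV(T) + (1−ψ)·hL(T).
  T = 326.1 K: K = (2.178, 0.620, 0.260), RR gives ψ = 0.084, H_out = 2.305 kJ/mol
  T = 359.9 K: K = (3.837, 1.060, 0.439), RR gives ψ = 0.656, H_out = 22.176 kJ/mol
  T = 343.0 K: K = (2.931, 0.821, 0.342), RR gives ψ = 0.393, H_out = 13.341 kJ/mol
  T = 334.6 K: K = (2.539, 0.717, 0.300), RR gives ψ = 0.254, H_out = 8.379 kJ/mol
  T = 330.4 K: K = (2.356, 0.668, 0.280), RR gives ψ = 0.175, H_out = 5.561 kJ/mol
  T = 332.5 K: K = (2.446, 0.692, 0.289), RR gives ψ = 0.215, H_out = 7.007 kJ/mol
Linear interpolation between T = 330.4 (H_out = 5.561) and T = 332.5 (H_out = 7.007) on hF = 6.388 gives T ≈ 331.6 K, at which ψ = 0.20.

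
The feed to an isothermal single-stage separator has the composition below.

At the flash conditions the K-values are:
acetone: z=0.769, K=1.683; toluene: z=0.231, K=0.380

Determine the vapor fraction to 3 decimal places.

ψ = 0.902

Material balance + equilibrium reduce to Σ zᵢ(Kᵢ−1)/(1+ψ(Kᵢ−1)) = 0.
Check two-phase: ΣzᵢKᵢ = 1.382 > 1 and Σzᵢ/Kᵢ = 1.065 > 1, so g(0) = 0.382 > 0 and g(1) = -0.065 < 0.
Binary case is linear: z₁(K₁−1)(1+ψ(K₂−1)) + z₂(K₂−1)(1+ψ(K₁−1)) = 0
⇒ ψ = [z₁(K₁−1)+z₂(K₂−1)] / [−(K₁−1)(K₂−1)] = 0.3820/0.4235 = 0.902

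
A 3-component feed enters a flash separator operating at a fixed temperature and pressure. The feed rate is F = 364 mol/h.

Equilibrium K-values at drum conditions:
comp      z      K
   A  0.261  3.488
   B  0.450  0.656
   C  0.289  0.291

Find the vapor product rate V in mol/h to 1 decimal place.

Material balance + equilibrium reduce to Σ zᵢ(Kᵢ−1)/(1+β(Kᵢ−1)) = 0.
Check two-phase: ΣzᵢKᵢ = 1.290 > 1 and Σzᵢ/Kᵢ = 1.754 > 1, so g(0) = 0.290 > 0 and g(1) = -0.754 < 0.
Newton–Raphson from β = 0.5:
  β = 0.500: g = -0.2150, g' = -0.747 → β = 0.212
  β = 0.212: g = 0.0168, g' = -0.955 → β = 0.230
Converged at β = 0.230.
Then V = β·F = 0.2301·364 = 83.8 mol/h and L = F − V = 280.2 mol/h.

V = 83.8 mol/h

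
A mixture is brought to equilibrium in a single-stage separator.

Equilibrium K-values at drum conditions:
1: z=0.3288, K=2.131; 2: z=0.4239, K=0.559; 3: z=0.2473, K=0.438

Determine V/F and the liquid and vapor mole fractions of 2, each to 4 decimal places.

Rachford–Rice: g(V/F) = Σ zᵢ(Kᵢ−1)/(1+V/F(Kᵢ−1)) = 0.
g(0) = ΣzᵢKᵢ − 1 = 0.0460 and g(1) = 1 − Σzᵢ/Kᵢ = -0.4772, so a root lies in (0, 1).
Newton iteration, V/F⁰ = 0.3:
  V/F = 0.3000: g = -0.10495, g' = -0.4570 → V/F = 0.0703
  V/F = 0.0703: g = 0.00684, g' = -0.5334 → V/F = 0.0832
  V/F = 0.0832: g = 0.00005, g' = -0.5262 → V/F = 0.0833
Converged at V/F = 0.0833.
Compositions from xᵢ = zᵢ/(1+V/F(Kᵢ−1)), yᵢ = Kᵢxᵢ:
  1: x = 0.3005, y = 0.6404
  2: x = 0.4401, y = 0.2460
  3: x = 0.2594, y = 0.1136

V/F = 0.0833, x_2 = 0.4401, y_2 = 0.2460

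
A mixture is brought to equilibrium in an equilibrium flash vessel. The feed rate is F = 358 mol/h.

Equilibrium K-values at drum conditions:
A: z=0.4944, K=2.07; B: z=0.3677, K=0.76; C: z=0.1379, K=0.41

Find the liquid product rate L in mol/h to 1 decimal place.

Material balance + equilibrium reduce to Σ zᵢ(Kᵢ−1)/(1+ψ(Kᵢ−1)) = 0.
Feasibility: ΣzᵢKᵢ = 1.3594, Σzᵢ/Kᵢ = 1.0590 — both > 1, two phases present.
Newton iteration, ψ⁰ = 0.5:
  ψ = 0.5000: g = 0.12894, g' = -0.3642 → ψ = 0.8541
  ψ = 0.8541: g = 0.00140, g' = -0.3831 → ψ = 0.8577
Converged at ψ = 0.8577.
Then V = ψ·F = 0.8577·358 = 307.1 mol/h and L = F − V = 50.9 mol/h.

L = 50.9 mol/h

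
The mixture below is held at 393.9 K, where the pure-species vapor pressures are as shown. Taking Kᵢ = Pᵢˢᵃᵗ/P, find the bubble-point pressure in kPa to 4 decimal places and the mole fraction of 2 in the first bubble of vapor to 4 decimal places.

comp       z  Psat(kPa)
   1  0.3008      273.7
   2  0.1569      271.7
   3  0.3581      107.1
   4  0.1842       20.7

Pbub = 167.1241 kPa, y_2 = 0.2551

At the bubble point ψ → 0, so ΣzᵢKᵢ = 1 with Kᵢ = Pᵢˢᵃᵗ/P ⇒ P = ΣzᵢPᵢˢᵃᵗ.
P = 0.3008·273.7 + 0.1569·271.7 + 0.3581·107.1 + 0.1842·20.7 = 167.1241 kPa
yᵢ = zᵢPᵢˢᵃᵗ/P ⇒ y_2 = 0.1569·271.7/167.1241 = 0.2551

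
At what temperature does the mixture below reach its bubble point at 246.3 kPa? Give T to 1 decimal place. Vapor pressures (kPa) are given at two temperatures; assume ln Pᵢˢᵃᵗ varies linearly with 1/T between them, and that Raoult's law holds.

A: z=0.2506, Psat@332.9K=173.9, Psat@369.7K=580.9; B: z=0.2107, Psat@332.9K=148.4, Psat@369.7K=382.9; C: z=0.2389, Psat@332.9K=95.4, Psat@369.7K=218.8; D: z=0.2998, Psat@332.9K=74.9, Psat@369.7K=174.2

T = 358.3 K

Bubble-point temperature: ΣzᵢPᵢˢᵃᵗ(T) = P. Interpolate ln Pᵢˢᵃᵗ = aᵢ + bᵢ/T.
  T = 332.9 K: ΣzᵢPᵢˢᵃᵗ = 120.09 kPa
  T = 369.7 K: ΣzᵢPᵢˢᵃᵗ = 330.75 kPa
  T = 351.3 K: ΣzᵢPᵢˢᵃᵗ = 203.98 kPa
  T = 360.5 K: ΣzᵢPᵢˢᵃᵗ = 261.15 kPa
  T = 355.9 K: ΣzᵢPᵢˢᵃᵗ = 231.12 kPa
  T = 358.2 K: ΣzᵢPᵢˢᵃᵗ = 245.76 kPa
Interpolating between 358.2 K and 360.5 K gives T ≈ 358.3 K.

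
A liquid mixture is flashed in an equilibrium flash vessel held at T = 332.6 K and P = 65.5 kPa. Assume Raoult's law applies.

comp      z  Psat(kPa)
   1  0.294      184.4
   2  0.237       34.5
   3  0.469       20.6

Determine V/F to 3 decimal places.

Raoult's law: Kᵢ = Pᵢˢᵃᵗ/P = Pᵢˢᵃᵗ/65.5.
  K_1 = 184.4/65.5 = 2.81527, K_2 = 34.5/65.5 = 0.52672, K_3 = 20.6/65.5 = 0.31450
Material balance + equilibrium reduce to Σ zᵢ(Kᵢ−1)/(1+V/F(Kᵢ−1)) = 0.
g(0) = ΣzᵢKᵢ − 1 = 0.100 and g(1) = 1 − Σzᵢ/Kᵢ = -1.046, so a root lies in (0, 1).
Newton iteration, V/F⁰ = 0.53:
  V/F = 0.530: g = -0.3827, g' = -0.890 → V/F = 0.100
  V/F = 0.100: g = -0.0112, g' = -1.007 → V/F = 0.089
Converged at V/F = 0.089.

V/F = 0.089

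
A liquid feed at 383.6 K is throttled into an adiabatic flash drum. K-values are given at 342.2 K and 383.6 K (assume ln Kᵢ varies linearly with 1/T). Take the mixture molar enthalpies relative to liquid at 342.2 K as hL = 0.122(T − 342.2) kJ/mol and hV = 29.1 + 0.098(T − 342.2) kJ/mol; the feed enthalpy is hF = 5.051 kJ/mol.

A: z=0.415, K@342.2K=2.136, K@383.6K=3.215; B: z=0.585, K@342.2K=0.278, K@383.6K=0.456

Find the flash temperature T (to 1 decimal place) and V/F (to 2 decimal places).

Adiabatic flash: solve Rachford–Rice at each trial T, then check hF = ψ·hV(T) + (1−ψ)·hL(T).
  T = 342.2 K: K = (2.136, 0.278), RR gives ψ = 0.060, H_out = 1.741 kJ/mol
  T = 383.6 K: K = (3.215, 0.456), RR gives ψ = 0.499, H_out = 19.069 kJ/mol
  T = 362.9 K: K = (2.651, 0.361), RR gives ψ = 0.295, H_out = 10.972 kJ/mol
  T = 352.5 K: K = (2.386, 0.318), RR gives ψ = 0.186, H_out = 6.632 kJ/mol
  T = 347.4 K: K = (2.261, 0.298), RR gives ψ = 0.127, H_out = 4.312 kJ/mol
  T = 349.9 K: K = (2.322, 0.308), RR gives ψ = 0.157, H_out = 5.470 kJ/mol
  T = 348.6 K: K = (2.290, 0.302), RR gives ψ = 0.141, H_out = 4.873 kJ/mol
Linear interpolation between T = 348.6 (H_out = 4.873) and T = 349.9 (H_out = 5.470) on hF = 5.051 gives T ≈ 349.0 K, at which ψ = 0.15.

T = 349.0 K, V/F = 0.15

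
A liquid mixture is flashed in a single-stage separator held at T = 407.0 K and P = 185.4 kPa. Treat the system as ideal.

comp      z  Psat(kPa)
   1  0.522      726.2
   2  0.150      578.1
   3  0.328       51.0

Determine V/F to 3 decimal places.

V/F = 0.806

Raoult's law: Kᵢ = Pᵢˢᵃᵗ/P = Pᵢˢᵃᵗ/185.4.
  K_1 = 726.2/185.4 = 3.91694, K_2 = 578.1/185.4 = 3.11812, K_3 = 51.0/185.4 = 0.27508
Newton–Raphson from V/F = 0.5:
  V/F = 0.500: g = 0.4007, g' = -1.318 → V/F = 0.804
  V/F = 0.804: g = 0.0026, g' = -1.480 → V/F = 0.806
Converged at V/F = 0.806.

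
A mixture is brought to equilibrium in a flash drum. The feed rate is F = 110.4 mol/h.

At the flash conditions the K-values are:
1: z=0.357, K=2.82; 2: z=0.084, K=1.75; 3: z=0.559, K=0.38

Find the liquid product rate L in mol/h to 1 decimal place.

Iterate (Newton) starting at V/F = 0.52:
  V/F = 0.520: g = -0.1323, g' = -0.805 → V/F = 0.356
  V/F = 0.356: g = -0.0003, g' = -0.819 → V/F = 0.355
Converged at V/F = 0.355.
Then V = V/F·F = 0.3551·110.4 = 39.2 mol/h and L = F − V = 71.2 mol/h.

L = 71.2 mol/h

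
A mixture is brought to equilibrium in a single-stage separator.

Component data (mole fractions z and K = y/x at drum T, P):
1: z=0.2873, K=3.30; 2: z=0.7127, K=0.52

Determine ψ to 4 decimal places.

Let ψ = V/F and solve Σ zᵢ(Kᵢ−1)/(1+ψ(Kᵢ−1)) = 0.
Check two-phase: ΣzᵢKᵢ = 1.3187 > 1 and Σzᵢ/Kᵢ = 1.4576 > 1, so g(0) = 0.3187 > 0 and g(1) = -0.4576 < 0.
Newton–Raphson from ψ = 0.53:
  ψ = 0.5300: g = -0.16103, g' = -0.6040 → ψ = 0.2634
  ψ = 0.2634: g = 0.01988, g' = -0.8046 → ψ = 0.2881
  ψ = 0.2881: g = 0.00042, g' = -0.7709 → ψ = 0.2887
Converged at ψ = 0.2887.

ψ = 0.2887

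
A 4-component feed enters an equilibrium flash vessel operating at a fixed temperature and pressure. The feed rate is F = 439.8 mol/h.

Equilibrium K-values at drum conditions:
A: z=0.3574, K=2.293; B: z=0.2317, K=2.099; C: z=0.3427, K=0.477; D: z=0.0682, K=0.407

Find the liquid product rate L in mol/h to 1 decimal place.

Rachford–Rice: g(V/F) = Σ zᵢ(Kᵢ−1)/(1+V/F(Kᵢ−1)) = 0.
Check two-phase: ΣzᵢKᵢ = 1.4971 > 1 and Σzᵢ/Kᵢ = 1.1523 > 1, so g(0) = 0.4971 > 0 and g(1) = -0.1523 < 0.
Newton iteration, V/F⁰ = 0.45:
  V/F = 0.4500: g = 0.17296, g' = -0.5690 → V/F = 0.7540
  V/F = 0.7540: g = 0.00419, g' = -0.5709 → V/F = 0.7613
Converged at V/F = 0.7613.
Then V = V/F·F = 0.7613·439.8 = 334.8 mol/h and L = F − V = 105.0 mol/h.

L = 105.0 mol/h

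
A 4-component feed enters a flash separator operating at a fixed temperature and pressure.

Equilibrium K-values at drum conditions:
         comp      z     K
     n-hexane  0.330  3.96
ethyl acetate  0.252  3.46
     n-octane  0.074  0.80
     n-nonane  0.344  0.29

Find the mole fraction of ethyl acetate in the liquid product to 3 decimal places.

Newton iteration, β⁰ = 0.5:
  β = 0.500: g = 0.2768, g' = -1.197 → β = 0.731
  β = 0.731: g = 0.0050, g' = -1.237 → β = 0.735
Converged at β = 0.735.
Compositions from xᵢ = zᵢ/(1+β(Kᵢ−1)), yᵢ = Kᵢxᵢ:
  n-hexane: x = 0.104, y = 0.411
  ethyl acetate: x = 0.090, y = 0.310
  n-octane: x = 0.087, y = 0.069
  n-nonane: x = 0.720, y = 0.209

x_ethyl acetate = 0.090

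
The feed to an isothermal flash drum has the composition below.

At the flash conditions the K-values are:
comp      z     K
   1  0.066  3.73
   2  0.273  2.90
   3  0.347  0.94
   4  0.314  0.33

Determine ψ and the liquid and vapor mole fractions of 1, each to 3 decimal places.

Iterate (Newton) starting at ψ = 0.66:
  ψ = 0.660: g = -0.1044, g' = -0.711 → ψ = 0.513
  ψ = 0.513: g = -0.0044, g' = -0.667 → ψ = 0.507
Converged at ψ = 0.507.
Compositions from xᵢ = zᵢ/(1+ψ(Kᵢ−1)), yᵢ = Kᵢxᵢ:
  1: x = 0.028, y = 0.103
  2: x = 0.139, y = 0.403
  3: x = 0.358, y = 0.336
  4: x = 0.475, y = 0.157

ψ = 0.507, x_1 = 0.028, y_1 = 0.103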